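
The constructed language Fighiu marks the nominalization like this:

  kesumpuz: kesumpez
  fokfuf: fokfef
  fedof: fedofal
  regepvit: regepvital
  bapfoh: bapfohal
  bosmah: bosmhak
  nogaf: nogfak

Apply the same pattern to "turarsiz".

"turarsiz" has last vowel 'i'. The one such stem in the data (regepvit → regepvital) adds -al, so the same rule applies.
So turarsiz → turarsizal.

turarsizal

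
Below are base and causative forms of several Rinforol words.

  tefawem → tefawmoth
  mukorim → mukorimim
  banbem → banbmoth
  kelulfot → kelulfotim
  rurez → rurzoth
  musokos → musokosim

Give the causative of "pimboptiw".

pimboptiwim

banbem and mukorim both end in -m yet inflect differently (banbmoth, mukorimim), so the final letter is not what conditions the rule; the last vowel is.
"pimboptiw" has last vowel 'i'. The one such stem in the data (mukorim → mukorimim) adds -im, so the same rule applies.
The other pattern: stems whose last vowel is 'e' delete the last vowel and add -oth.
So pimboptiw → pimboptiwim.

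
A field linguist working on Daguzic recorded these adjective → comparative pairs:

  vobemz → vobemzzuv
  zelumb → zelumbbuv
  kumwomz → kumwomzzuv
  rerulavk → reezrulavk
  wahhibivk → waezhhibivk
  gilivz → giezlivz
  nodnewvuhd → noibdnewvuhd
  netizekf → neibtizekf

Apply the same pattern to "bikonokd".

biibkonokd

vobemz and gilivz both end in -z yet inflect differently (vobemzzuv, giezlivz), so the final letter is not what conditions the rule; the second-to-last letter is.
"bikonokd" has second-to-last letter 'k'. The one such stem in the data (netizekf → neibtizekf) inserts -ib- after the first vowel (as does nodnewvuhd), so the same rule applies.
The other patterns: stems whose second-to-last letter is 'm' double the final consonant and add -uv; stems whose second-to-last letter is 'v' insert -ez- after the first vowel.
So bikonokd → biibkonokd.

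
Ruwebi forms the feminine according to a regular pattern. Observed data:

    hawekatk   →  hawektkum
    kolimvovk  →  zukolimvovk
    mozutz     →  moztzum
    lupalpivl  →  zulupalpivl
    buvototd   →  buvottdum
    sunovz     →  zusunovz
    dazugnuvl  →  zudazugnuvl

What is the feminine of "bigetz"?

mozutz and sunovz both end in -z yet inflect differently (moztzum, zusunovz), so the final letter is not what conditions the rule; the second-to-last letter is.
"bigetz" has second-to-last letter 't'. The stems whose second-to-last letter is 't' (hawekatk → hawektkum, mozutz → moztzum, buvototd → buvottdum) delete the last vowel and add -um.
The other pattern: stems whose second-to-last letter is 'v' add the prefix zu-.
So bigetz → bigtzum.

bigtzum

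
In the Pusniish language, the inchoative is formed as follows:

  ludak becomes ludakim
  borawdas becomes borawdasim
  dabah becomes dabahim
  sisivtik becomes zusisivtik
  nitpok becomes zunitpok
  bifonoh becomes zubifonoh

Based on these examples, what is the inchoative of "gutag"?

ludak and sisivtik both end in -k yet inflect differently (ludakim, zusisivtik), so the final letter is not what conditions the rule; the last vowel is.
"gutag" has last vowel 'a'. The stems whose last vowel is 'a' (ludak → ludakim, borawdas → borawdasim, dabah → dabahim) add -im.
So gutag → gutagim.

gutagim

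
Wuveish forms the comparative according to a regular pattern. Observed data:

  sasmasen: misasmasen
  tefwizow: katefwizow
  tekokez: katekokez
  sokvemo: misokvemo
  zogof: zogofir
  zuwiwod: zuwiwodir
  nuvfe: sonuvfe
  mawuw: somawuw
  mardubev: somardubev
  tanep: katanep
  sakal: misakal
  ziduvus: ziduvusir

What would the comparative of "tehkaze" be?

tefwizow and mawuw both end in -w yet inflect differently (katefwizow, somawuw), so the final letter is not what conditions the rule; the first letter is.
"tehkaze" begins with t-. The stems beginning with t- (tanep → katanep, tefwizow → katefwizow, tekokez → katekokez) add the prefix ka-.
The other patterns: stems beginning with s- add the prefix mi-; stems beginning with z- add -ir; stems beginning with m- or n- add the prefix so-.
So tehkaze → katehkaze.

katehkaze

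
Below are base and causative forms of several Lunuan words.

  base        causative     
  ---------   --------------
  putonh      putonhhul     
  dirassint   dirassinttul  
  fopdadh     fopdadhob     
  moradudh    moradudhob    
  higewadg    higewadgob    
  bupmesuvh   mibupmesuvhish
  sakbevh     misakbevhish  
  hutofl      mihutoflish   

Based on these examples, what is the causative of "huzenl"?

huzenllul

putonh and fopdadh both end in -h yet inflect differently (putonhhul, fopdadhob), so the final letter is not what conditions the rule; the second-to-last letter is.
"huzenl" has second-to-last letter 'n'. The stems whose second-to-last letter is 'n' (putonh → putonhhul, dirassint → dirassinttul) double the final consonant and add -ul.
The other patterns: stems whose second-to-last letter is 'd' add -ob; stems whose second-to-last letter is 'f' or 'v' add mi- … -ish around the stem.
So huzenl → huzenllul.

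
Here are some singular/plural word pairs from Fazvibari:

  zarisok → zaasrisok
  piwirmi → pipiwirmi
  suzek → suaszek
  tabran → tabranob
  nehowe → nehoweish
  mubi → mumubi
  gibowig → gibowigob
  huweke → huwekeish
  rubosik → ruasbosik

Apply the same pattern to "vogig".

"vogig" ends in -g. The one such stem in the data (gibowig → gibowigob) adds -ob, so the same rule applies.
So vogig → vogigob.

vogigob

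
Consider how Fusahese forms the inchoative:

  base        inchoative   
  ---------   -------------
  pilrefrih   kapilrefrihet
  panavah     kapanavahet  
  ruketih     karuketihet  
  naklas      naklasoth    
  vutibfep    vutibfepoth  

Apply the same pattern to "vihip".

vihipoth

panavah and naklas both have last vowel 'a' yet inflect differently (kapanavahet, naklasoth), so the last vowel is not what conditions the rule; the final letter is.
"vihip" ends in -p. The one such stem in the data (vutibfep → vutibfepoth) adds -oth, so the same rule applies.
The other pattern: stems ending in -h add ka- … -et around the stem.
So vihip → vihipoth.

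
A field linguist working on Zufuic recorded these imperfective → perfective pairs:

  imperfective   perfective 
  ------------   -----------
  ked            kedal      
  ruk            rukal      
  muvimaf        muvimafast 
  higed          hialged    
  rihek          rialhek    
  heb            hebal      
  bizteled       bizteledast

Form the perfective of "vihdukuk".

ked and higed both end in -d yet inflect differently (kedal, hialged), so the final letter is not what conditions the rule; the number of vowels is.
"vihdukuk" has 3 vowels. The stems with 3 vowels (bizteled → bizteledast, muvimaf → muvimafast) add -ast.
The other patterns: stems with 1 vowel add -al; stems with 2 vowels insert -al- after the first vowel.
So vihdukuk → vihdukukast.

vihdukukast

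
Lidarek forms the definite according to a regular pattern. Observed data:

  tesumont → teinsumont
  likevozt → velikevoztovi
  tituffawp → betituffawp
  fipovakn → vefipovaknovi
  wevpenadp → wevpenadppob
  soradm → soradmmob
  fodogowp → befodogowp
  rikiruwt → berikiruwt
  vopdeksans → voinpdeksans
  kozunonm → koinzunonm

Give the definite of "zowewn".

bezowewn

rikiruwt and tesumont both end in -t yet inflect differently (berikiruwt, teinsumont), so the final letter is not what conditions the rule; the second-to-last letter is.
"zowewn" has second-to-last letter 'w'. The stems whose second-to-last letter is 'w' (fodogowp → befodogowp, tituffawp → betituffawp, rikiruwt → berikiruwt) add the prefix be-.
The other patterns: stems whose second-to-last letter is 'n' insert -in- after the first vowel; stems whose second-to-last letter is 'd' double the final consonant and add -ob; stems whose second-to-last letter is 'k' or 'z' add ve- … -ovi around the stem.
So zowewn → bezowewn.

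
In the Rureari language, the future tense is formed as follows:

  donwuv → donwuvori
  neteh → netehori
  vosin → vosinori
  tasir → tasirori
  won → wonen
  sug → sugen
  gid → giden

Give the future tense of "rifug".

vosin and won both end in -n yet inflect differently (vosinori, wonen), so the final letter is not what conditions the rule; the number of vowels is.
"rifug" has 2 vowels. The stems with 2 vowels (donwuv → donwuvori, neteh → netehori, vosin → vosinori) add -ori.
The other pattern: stems with 1 vowel add -en.
So rifug → rifugori.

rifugori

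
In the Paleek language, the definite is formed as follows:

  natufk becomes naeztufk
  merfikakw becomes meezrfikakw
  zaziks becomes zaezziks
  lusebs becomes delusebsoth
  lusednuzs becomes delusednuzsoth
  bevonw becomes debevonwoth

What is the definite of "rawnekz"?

raezwnekz

zaziks and lusednuzs both end in -s yet inflect differently (zaezziks, delusednuzsoth), so the final letter is not what conditions the rule; the second-to-last letter is.
"rawnekz" has second-to-last letter 'k'. The stems whose second-to-last letter is 'k' (zaziks → zaezziks, merfikakw → meezrfikakw) insert -ez- after the first vowel.
The other pattern: stems whose second-to-last letter is 'b', 'n' or 'z' add de- … -oth around the stem.
So rawnekz → raezwnekz.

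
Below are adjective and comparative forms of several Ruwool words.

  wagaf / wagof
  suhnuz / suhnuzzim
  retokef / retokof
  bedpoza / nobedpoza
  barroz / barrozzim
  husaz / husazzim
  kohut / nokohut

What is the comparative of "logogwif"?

husaz and wagaf both have last vowel 'a' yet inflect differently (husazzim, wagof), so the last vowel is not what conditions the rule; the final letter is.
"logogwif" ends in -f. The stems ending in -f (wagaf → wagof, retokef → retokof) change the last vowel to 'o'.
The other patterns: stems ending in -z double the final consonant and add -im; stems ending in -a or -t add the prefix no-.
So logogwif → logogwof.

logogwof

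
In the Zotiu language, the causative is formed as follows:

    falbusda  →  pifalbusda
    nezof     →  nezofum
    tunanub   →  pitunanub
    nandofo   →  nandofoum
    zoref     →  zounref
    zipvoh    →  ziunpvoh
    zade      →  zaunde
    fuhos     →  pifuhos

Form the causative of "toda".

zoref and nezof both end in -f yet inflect differently (zounref, nezofum), so the final letter is not what conditions the rule; the first letter is.
"toda" begins with t-. The one such stem in the data (tunanub → pitunanub) adds the prefix pi-, so the same rule applies.
The other patterns: stems beginning with z- insert -un- after the first vowel; stems beginning with n- add -um.
So toda → pitoda.

pitoda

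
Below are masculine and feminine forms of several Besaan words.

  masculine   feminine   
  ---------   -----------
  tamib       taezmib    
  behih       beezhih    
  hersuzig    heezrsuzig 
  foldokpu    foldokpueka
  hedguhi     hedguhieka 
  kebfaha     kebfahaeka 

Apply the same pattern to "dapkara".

dapkaraeka

tamib and hedguhi both have last vowel 'i' yet inflect differently (taezmib, hedguhieka), so the last vowel is not what conditions the rule; whether the stem ends in a vowel or a consonant is.
"dapkara" ends in a vowel. The stems ending in a vowel (foldokpu → foldokpueka, hedguhi → hedguhieka, kebfaha → kebfahaeka) add -eka.
The other pattern: stems ending in a consonant insert -ez- after the first vowel.
So dapkara → dapkaraeka.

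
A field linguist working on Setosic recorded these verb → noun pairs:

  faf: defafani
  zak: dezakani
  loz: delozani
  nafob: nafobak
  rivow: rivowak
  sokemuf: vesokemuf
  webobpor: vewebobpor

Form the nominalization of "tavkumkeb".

faf and sokemuf both end in -f yet inflect differently (defafani, vesokemuf), so the final letter is not what conditions the rule; the number of vowels is.
"tavkumkeb" has 3 vowels. The stems with 3 vowels (sokemuf → vesokemuf, webobpor → vewebobpor) add the prefix ve-.
The other patterns: stems with 1 vowel add de- … -ani around the stem; stems with 2 vowels add -ak.
So tavkumkeb → vetavkumkeb.

vetavkumkeb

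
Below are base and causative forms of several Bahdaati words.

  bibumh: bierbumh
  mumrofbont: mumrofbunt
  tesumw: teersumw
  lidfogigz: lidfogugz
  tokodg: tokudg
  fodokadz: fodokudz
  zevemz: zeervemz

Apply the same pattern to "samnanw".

zevemz and fodokadz both end in -z yet inflect differently (zeervemz, fodokudz), so the final letter is not what conditions the rule; the second-to-last letter is.
"samnanw" has second-to-last letter 'n'. The one such stem in the data (mumrofbont → mumrofbunt) changes the last vowel to 'u' (as do fodokadz, lidfogigz), so the same rule applies.
So samnanw → samnunw.

samnunw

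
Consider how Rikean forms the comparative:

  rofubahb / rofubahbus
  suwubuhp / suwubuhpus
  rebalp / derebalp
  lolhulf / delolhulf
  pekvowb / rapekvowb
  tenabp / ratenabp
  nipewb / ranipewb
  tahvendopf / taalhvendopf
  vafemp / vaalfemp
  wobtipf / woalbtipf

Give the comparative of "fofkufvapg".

suwubuhp and rebalp both end in -p yet inflect differently (suwubuhpus, derebalp), so the final letter is not what conditions the rule; the second-to-last letter is.
"fofkufvapg" has second-to-last letter 'p'. The stems whose second-to-last letter is 'p' (tahvendopf → taalhvendopf, wobtipf → woalbtipf) insert -al- after the first vowel.
So fofkufvapg → foalfkufvapg.

foalfkufvapg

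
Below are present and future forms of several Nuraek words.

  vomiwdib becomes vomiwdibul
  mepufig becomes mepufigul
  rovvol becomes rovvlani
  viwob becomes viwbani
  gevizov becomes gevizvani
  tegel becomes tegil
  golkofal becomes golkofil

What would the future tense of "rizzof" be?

vomiwdib and viwob both end in -b yet inflect differently (vomiwdibul, viwbani), so the final letter is not what conditions the rule; the last vowel is.
"rizzof" has last vowel 'o'. The stems whose last vowel is 'o' (rovvol → rovvlani, viwob → viwbani, gevizov → gevizvani) delete the last vowel and add -ani.
The other patterns: stems whose last vowel is 'i' add -ul; stems whose last vowel is 'a' or 'e' change the last vowel to 'i'.
So rizzof → rizzfani.

rizzfani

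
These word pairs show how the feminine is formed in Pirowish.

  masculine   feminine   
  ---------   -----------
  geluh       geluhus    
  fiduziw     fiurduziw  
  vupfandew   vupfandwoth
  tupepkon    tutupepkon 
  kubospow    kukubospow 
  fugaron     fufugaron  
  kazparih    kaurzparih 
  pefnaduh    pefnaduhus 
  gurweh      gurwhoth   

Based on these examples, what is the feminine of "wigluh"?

kazparih and pefnaduh both end in -h yet inflect differently (kaurzparih, pefnaduhus), so the final letter is not what conditions the rule; the last vowel is.
"wigluh" has last vowel 'u'. The stems whose last vowel is 'u' (pefnaduh → pefnaduhus, geluh → geluhus) add -us.
So wigluh → wigluhus.

wigluhus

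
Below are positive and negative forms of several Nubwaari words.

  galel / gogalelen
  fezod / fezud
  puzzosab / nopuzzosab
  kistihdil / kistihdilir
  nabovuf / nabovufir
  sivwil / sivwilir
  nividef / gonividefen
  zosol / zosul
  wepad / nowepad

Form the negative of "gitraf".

zosol and galel both end in -l yet inflect differently (zosul, gogalelen), so the final letter is not what conditions the rule; the last vowel is.
"gitraf" has last vowel 'a'. The stems whose last vowel is 'a' (wepad → nowepad, puzzosab → nopuzzosab) add the prefix no-.
The other patterns: stems whose last vowel is 'o' change the last vowel to 'u'; stems whose last vowel is 'e' add go- … -en around the stem; stems whose last vowel is 'i' or 'u' add -ir.
So gitraf → nogitraf.

nogitraf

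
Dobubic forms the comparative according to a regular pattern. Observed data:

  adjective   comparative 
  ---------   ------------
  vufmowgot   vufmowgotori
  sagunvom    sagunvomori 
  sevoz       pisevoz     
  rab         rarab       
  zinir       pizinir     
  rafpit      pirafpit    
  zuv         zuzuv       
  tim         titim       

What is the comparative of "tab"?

tatab

tim and sagunvom both end in -m yet inflect differently (titim, sagunvomori), so the final letter is not what conditions the rule; the number of vowels is.
"tab" has 1 vowel. The stems with 1 vowel (zuv → zuzuv, tim → titim, rab → rarab) repeat the first consonant+vowel as a prefix.
So tab → tatab.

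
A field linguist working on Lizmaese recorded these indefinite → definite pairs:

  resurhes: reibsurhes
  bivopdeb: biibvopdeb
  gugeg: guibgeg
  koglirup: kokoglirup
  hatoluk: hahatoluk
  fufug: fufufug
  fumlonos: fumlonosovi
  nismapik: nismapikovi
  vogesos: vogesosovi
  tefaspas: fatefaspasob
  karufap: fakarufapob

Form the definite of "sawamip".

sawamipovi

"sawamip" has last vowel 'i'. The one such stem in the data (nismapik → nismapikovi) adds -ovi, so the same rule applies.
The other patterns: stems whose last vowel is 'e' insert -ib- after the first vowel; stems whose last vowel is 'u' repeat the first consonant+vowel as a prefix; stems whose last vowel is 'a' add fa- … -ob around the stem.
So sawamip → sawamipovi.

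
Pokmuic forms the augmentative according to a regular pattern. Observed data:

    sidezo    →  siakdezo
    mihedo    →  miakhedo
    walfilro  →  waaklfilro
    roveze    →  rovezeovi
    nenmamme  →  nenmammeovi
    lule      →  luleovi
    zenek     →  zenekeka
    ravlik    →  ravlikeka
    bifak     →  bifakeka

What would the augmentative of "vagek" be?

"vagek" ends in -k. The stems ending in -k (zenek → zenekeka, ravlik → ravlikeka, bifak → bifakeka) add -eka.
The other patterns: stems ending in -o insert -ak- after the first vowel; stems ending in -e add -ovi.
So vagek → vagekeka.

vagekeka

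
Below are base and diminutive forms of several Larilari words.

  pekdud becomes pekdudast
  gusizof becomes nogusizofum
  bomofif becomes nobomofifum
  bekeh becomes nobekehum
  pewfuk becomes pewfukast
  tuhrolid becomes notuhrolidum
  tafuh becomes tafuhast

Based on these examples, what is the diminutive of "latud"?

"latud" has last vowel 'u'. The stems whose last vowel is 'u' (pekdud → pekdudast, tafuh → tafuhast, pewfuk → pewfukast) add -ast.
The other pattern: stems whose last vowel is 'e', 'i' or 'o' add no- … -um around the stem.
So latud → latudast.

latudast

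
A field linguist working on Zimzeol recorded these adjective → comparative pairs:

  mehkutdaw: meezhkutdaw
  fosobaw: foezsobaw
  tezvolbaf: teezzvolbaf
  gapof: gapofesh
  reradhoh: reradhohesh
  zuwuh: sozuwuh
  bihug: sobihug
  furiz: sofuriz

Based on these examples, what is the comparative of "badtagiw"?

sobadtagiw

tezvolbaf and gapof both end in -f yet inflect differently (teezzvolbaf, gapofesh), so the final letter is not what conditions the rule; the last vowel is.
"badtagiw" has last vowel 'i'. The one such stem in the data (furiz → sofuriz) adds the prefix so-, so the same rule applies.
The other patterns: stems whose last vowel is 'a' insert -ez- after the first vowel; stems whose last vowel is 'o' add -esh.
So badtagiw → sobadtagiw.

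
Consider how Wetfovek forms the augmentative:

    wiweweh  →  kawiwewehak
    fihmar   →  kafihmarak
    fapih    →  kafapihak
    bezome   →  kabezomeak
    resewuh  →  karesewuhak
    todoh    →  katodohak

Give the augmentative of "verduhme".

Every pair shown (wiweweh → kawiwewehak, fihmar → kafihmarak, fapih → kafapihak, …) follows the same rule: add ka- … -ak around the stem.
So verduhme → kaverduhmeak.

kaverduhmeak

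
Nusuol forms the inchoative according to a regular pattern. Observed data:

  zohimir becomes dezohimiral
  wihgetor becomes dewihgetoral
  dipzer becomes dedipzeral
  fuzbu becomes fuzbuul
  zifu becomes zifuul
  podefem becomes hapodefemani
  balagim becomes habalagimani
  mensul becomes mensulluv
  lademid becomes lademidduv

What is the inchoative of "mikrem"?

hamikremani

dipzer and podefem both have last vowel 'e' yet inflect differently (dedipzeral, hapodefemani), so the last vowel is not what conditions the rule; the final letter is.
"mikrem" ends in -m. The stems ending in -m (podefem → hapodefemani, balagim → habalagimani) add ha- … -ani around the stem.
So mikrem → hamikremani.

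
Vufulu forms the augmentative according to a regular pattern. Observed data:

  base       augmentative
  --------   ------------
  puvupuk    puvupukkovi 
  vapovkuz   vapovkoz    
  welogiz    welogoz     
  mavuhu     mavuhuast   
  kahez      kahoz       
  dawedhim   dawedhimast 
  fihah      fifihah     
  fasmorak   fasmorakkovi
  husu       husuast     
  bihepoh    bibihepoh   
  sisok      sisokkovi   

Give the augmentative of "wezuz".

puvupuk and vapovkuz both have last vowel 'u' yet inflect differently (puvupukkovi, vapovkoz), so the last vowel is not what conditions the rule; the final letter is.
"wezuz" ends in -z. The stems ending in -z (vapovkuz → vapovkoz, welogiz → welogoz, kahez → kahoz) change the last vowel to 'o'.
The other patterns: stems ending in -k double the final consonant and add -ovi; stems ending in -h repeat the first consonant+vowel as a prefix; stems ending in -m or -u add -ast.
So wezuz → wezoz.

wezoz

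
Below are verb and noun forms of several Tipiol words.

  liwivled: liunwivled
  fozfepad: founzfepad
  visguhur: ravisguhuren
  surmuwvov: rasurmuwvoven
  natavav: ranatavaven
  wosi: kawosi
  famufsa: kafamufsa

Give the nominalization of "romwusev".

fozfepad and natavav both have last vowel 'a' yet inflect differently (founzfepad, ranatavaven), so the last vowel is not what conditions the rule; the final letter is.
"romwusev" ends in -v. The stems ending in -v (surmuwvov → rasurmuwvoven, natavav → ranatavaven) add ra- … -en around the stem.
So romwusev → raromwuseven.

raromwuseven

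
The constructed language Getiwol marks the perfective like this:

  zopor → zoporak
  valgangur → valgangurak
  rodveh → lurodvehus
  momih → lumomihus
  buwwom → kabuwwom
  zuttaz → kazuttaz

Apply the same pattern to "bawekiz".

kabawekiz

zopor and buwwom both have last vowel 'o' yet inflect differently (zoporak, kabuwwom), so the last vowel is not what conditions the rule; the final letter is.
"bawekiz" ends in -z. The one such stem in the data (zuttaz → kazuttaz) adds the prefix ka-, so the same rule applies.
The other patterns: stems ending in -r add -ak; stems ending in -h add lu- … -us around the stem.
So bawekiz → kabawekiz.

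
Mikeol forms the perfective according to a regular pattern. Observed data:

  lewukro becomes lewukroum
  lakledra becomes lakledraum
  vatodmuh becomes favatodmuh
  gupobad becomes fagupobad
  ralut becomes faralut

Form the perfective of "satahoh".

fasatahoh

gupobad and lakledra both have last vowel 'a' yet inflect differently (fagupobad, lakledraum), so the last vowel is not what conditions the rule; whether the stem ends in a vowel or a consonant is.
"satahoh" ends in a consonant. The stems ending in a consonant (gupobad → fagupobad, ralut → faralut, vatodmuh → favatodmuh) add the prefix fa-.
The other pattern: stems ending in a vowel add -um.
So satahoh → fasatahoh.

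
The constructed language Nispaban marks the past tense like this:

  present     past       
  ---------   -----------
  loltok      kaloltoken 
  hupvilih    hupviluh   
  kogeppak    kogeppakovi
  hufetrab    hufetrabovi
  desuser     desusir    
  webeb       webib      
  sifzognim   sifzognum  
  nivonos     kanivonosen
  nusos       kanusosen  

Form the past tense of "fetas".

webeb and hufetrab both end in -b yet inflect differently (webib, hufetrabovi), so the final letter is not what conditions the rule; the last vowel is.
"fetas" has last vowel 'a'. The stems whose last vowel is 'a' (hufetrab → hufetrabovi, kogeppak → kogeppakovi) add -ovi.
The other patterns: stems whose last vowel is 'o' add ka- … -en around the stem; stems whose last vowel is 'e' change the last vowel to 'i'; stems whose last vowel is 'i' change the last vowel to 'u'.
So fetas → fetasovi.

fetasovi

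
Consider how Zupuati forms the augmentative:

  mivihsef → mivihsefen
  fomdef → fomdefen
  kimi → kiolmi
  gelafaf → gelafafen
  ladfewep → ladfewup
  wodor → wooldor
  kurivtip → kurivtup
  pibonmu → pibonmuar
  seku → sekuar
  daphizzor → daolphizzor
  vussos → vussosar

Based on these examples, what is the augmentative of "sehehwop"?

ladfewep and mivihsef both have last vowel 'e' yet inflect differently (ladfewup, mivihsefen), so the last vowel is not what conditions the rule; the final letter is.
"sehehwop" ends in -p. The stems ending in -p (kurivtip → kurivtup, ladfewep → ladfewup) change the last vowel to 'u'.
So sehehwop → sehehwup.

sehehwup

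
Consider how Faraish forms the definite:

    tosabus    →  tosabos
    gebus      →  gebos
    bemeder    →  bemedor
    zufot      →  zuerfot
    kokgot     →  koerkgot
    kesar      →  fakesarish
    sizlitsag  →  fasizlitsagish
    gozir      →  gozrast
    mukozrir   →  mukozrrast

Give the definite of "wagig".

bemeder and kesar both end in -r yet inflect differently (bemedor, fakesarish), so the final letter is not what conditions the rule; the last vowel is.
"wagig" has last vowel 'i'. The stems whose last vowel is 'i' (gozir → gozrast, mukozrir → mukozrrast) delete the last vowel and add -ast.
So wagig → waggast.

waggast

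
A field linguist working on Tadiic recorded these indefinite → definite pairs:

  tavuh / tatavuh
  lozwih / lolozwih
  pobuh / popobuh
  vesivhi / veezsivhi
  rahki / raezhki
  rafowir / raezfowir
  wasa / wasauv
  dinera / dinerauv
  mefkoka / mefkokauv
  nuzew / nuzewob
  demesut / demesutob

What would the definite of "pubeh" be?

lozwih and vesivhi both have last vowel 'i' yet inflect differently (lolozwih, veezsivhi), so the last vowel is not what conditions the rule; the final letter is.
"pubeh" ends in -h. The stems ending in -h (tavuh → tatavuh, lozwih → lolozwih, pobuh → popobuh) repeat the first consonant+vowel as a prefix.
So pubeh → pupubeh.

pupubeh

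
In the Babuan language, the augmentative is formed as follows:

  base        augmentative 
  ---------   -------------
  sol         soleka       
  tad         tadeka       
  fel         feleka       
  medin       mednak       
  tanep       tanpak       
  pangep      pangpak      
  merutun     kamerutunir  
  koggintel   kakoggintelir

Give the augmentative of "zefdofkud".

"zefdofkud" has 3 vowels. The stems with 3 vowels (merutun → kamerutunir, koggintel → kakoggintelir) add ka- … -ir around the stem.
The other patterns: stems with 1 vowel add -eka; stems with 2 vowels delete the last vowel and add -ak.
So zefdofkud → kazefdofkudir.

kazefdofkudir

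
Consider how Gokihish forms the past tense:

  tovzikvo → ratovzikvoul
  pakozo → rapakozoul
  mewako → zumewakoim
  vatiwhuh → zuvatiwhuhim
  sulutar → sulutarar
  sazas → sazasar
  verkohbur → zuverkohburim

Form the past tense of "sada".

sadaar

verkohbur and sulutar both end in -r yet inflect differently (zuverkohburim, sulutarar), so the final letter is not what conditions the rule; the first letter is.
"sada" begins with s-. The stems beginning with s- (sulutar → sulutarar, sazas → sazasar) add -ar.
The other patterns: stems beginning with m- or v- add zu- … -im around the stem; stems beginning with p- or t- add ra- … -ul around the stem.
So sada → sadaar.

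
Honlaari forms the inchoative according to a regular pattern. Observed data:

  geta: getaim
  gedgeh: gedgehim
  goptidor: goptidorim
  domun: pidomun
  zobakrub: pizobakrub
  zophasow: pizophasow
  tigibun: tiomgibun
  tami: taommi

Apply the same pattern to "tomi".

toommi

domun and tigibun both end in -n yet inflect differently (pidomun, tiomgibun), so the final letter is not what conditions the rule; the first letter is.
"tomi" begins with t-. The stems beginning with t- (tigibun → tiomgibun, tami → taommi) insert -om- after the first vowel.
The other patterns: stems beginning with g- add -im; stems beginning with d- or z- add the prefix pi-.
So tomi → toommi.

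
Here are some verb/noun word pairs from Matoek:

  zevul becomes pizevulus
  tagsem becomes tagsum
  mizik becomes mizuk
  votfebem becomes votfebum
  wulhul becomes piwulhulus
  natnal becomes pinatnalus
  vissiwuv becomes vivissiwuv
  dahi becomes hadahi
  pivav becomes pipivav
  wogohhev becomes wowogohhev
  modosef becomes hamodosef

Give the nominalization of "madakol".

modosef and wogohhev both have last vowel 'e' yet inflect differently (hamodosef, wowogohhev), so the last vowel is not what conditions the rule; the final letter is.
"madakol" ends in -l. The stems ending in -l (natnal → pinatnalus, zevul → pizevulus, wulhul → piwulhulus) add pi- … -us around the stem.
The other patterns: stems ending in -f or -i add the prefix ha-; stems ending in -v repeat the first consonant+vowel as a prefix; stems ending in -k or -m change the last vowel to 'u'.
So madakol → pimadakolus.

pimadakolus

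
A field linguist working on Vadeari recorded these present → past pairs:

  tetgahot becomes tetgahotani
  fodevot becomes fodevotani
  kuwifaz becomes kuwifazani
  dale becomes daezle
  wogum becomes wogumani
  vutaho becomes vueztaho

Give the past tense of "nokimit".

tetgahot and vutaho both have last vowel 'o' yet inflect differently (tetgahotani, vueztaho), so the last vowel is not what conditions the rule; whether the stem ends in a vowel or a consonant is.
"nokimit" ends in a consonant. The stems ending in a consonant (wogum → wogumani, kuwifaz → kuwifazani, tetgahot → tetgahotani) add -ani.
So nokimit → nokimitani.

nokimitani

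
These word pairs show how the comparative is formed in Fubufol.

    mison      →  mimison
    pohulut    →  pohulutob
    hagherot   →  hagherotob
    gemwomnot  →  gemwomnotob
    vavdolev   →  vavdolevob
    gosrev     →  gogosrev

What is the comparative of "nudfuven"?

vavdolev and gosrev both end in -v yet inflect differently (vavdolevob, gogosrev), so the final letter is not what conditions the rule; the number of vowels is.
"nudfuven" has 3 vowels. The stems with 3 vowels (vavdolev → vavdolevob, gemwomnot → gemwomnotob, hagherot → hagherotob) add -ob.
The other pattern: stems with 2 vowels repeat the first consonant+vowel as a prefix.
So nudfuven → nudfuvenob.

nudfuvenob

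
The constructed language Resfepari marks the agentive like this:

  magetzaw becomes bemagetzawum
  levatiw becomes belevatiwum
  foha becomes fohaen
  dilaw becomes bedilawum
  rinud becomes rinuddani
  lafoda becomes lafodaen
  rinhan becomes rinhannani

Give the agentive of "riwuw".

beriwuwum

"riwuw" ends in -w. The stems ending in -w (dilaw → bedilawum, magetzaw → bemagetzawum, levatiw → belevatiwum) add be- … -um around the stem.
So riwuw → beriwuwum.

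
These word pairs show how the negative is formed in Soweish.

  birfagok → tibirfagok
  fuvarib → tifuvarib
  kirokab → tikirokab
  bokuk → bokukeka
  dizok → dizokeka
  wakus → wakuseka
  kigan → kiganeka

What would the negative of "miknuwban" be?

birfagok and bokuk both end in -k yet inflect differently (tibirfagok, bokukeka), so the final letter is not what conditions the rule; the number of vowels is.
"miknuwban" has 3 vowels. The stems with 3 vowels (birfagok → tibirfagok, fuvarib → tifuvarib, kirokab → tikirokab) add the prefix ti-.
So miknuwban → timiknuwban.

timiknuwban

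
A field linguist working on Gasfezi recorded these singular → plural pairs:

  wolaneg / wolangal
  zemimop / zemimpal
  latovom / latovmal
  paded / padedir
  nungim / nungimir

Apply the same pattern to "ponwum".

nungim and latovom both end in -m yet inflect differently (nungimir, latovmal), so the final letter is not what conditions the rule; the number of vowels is.
"ponwum" has 2 vowels. The stems with 2 vowels (paded → padedir, nungim → nungimir) add -ir.
So ponwum → ponwumir.

ponwumir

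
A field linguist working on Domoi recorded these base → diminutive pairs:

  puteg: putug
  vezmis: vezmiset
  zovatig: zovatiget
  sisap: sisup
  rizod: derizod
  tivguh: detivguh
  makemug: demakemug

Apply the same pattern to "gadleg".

"gadleg" has last vowel 'e'. The one such stem in the data (puteg → putug) changes the last vowel to 'u' (as does sisap), so the same rule applies.
The other patterns: stems whose last vowel is 'i' add -et; stems whose last vowel is 'o' or 'u' add the prefix de-.
So gadleg → gadlug.

gadlug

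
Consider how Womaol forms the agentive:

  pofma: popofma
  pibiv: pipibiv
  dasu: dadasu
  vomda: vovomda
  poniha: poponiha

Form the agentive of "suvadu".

susuvadu

Every pair shown (pofma → popofma, pibiv → pipibiv, dasu → dadasu, …) follows the same rule: repeat the first consonant+vowel as a prefix.
So suvadu → susuvadu.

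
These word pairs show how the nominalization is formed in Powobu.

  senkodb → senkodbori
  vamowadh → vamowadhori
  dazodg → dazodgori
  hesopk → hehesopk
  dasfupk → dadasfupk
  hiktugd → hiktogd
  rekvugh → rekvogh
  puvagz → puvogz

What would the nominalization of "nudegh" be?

nudogh

vamowadh and rekvugh both end in -h yet inflect differently (vamowadhori, rekvogh), so the final letter is not what conditions the rule; the second-to-last letter is.
"nudegh" has second-to-last letter 'g'. The stems whose second-to-last letter is 'g' (rekvugh → rekvogh, puvagz → puvogz, hiktugd → hiktogd) change the last vowel to 'o'.
So nudegh → nudogh.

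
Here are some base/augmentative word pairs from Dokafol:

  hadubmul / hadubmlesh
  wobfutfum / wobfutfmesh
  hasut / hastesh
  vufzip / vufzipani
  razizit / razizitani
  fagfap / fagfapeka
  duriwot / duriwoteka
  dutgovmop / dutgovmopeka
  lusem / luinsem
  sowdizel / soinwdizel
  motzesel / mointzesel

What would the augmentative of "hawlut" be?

hawltesh

"hawlut" has last vowel 'u'. The stems whose last vowel is 'u' (hadubmul → hadubmlesh, wobfutfum → wobfutfmesh, hasut → hastesh) delete the last vowel and add -esh.
So hawlut → hawltesh.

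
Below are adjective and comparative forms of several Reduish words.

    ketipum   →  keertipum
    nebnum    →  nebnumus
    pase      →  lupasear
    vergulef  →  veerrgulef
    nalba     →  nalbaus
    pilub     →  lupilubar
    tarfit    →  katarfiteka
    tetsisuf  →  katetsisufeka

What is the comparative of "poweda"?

lupowedaar

"poweda" begins with p-. The stems beginning with p- (pilub → lupilubar, pase → lupasear) add lu- … -ar around the stem.
The other patterns: stems beginning with t- add ka- … -eka around the stem; stems beginning with n- add -us; stems beginning with k- or v- insert -er- after the first vowel.
So poweda → lupowedaar.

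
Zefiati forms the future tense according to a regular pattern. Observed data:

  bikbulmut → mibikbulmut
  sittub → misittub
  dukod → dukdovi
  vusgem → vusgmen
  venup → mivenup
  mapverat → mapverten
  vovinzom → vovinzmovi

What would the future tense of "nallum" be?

bikbulmut and mapverat both end in -t yet inflect differently (mibikbulmut, mapverten), so the final letter is not what conditions the rule; the last vowel is.
"nallum" has last vowel 'u'. The stems whose last vowel is 'u' (venup → mivenup, sittub → misittub, bikbulmut → mibikbulmut) add the prefix mi-.
So nallum → minallum.

minallum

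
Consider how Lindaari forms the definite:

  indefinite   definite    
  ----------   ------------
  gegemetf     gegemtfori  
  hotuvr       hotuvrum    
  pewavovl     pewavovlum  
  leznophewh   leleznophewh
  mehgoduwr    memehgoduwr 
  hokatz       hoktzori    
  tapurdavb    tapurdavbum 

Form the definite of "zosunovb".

zosunovbum

hotuvr and mehgoduwr both end in -r yet inflect differently (hotuvrum, memehgoduwr), so the final letter is not what conditions the rule; the second-to-last letter is.
"zosunovb" has second-to-last letter 'v'. The stems whose second-to-last letter is 'v' (hotuvr → hotuvrum, tapurdavb → tapurdavbum, pewavovl → pewavovlum) add -um.
So zosunovb → zosunovbum.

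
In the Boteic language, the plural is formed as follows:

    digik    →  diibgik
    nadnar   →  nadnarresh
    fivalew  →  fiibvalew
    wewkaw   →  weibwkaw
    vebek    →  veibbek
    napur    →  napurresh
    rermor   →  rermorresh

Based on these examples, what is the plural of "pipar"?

"pipar" ends in -r. The stems ending in -r (napur → napurresh, nadnar → nadnarresh, rermor → rermorresh) double the final consonant and add -esh.
So pipar → piparresh.

piparresh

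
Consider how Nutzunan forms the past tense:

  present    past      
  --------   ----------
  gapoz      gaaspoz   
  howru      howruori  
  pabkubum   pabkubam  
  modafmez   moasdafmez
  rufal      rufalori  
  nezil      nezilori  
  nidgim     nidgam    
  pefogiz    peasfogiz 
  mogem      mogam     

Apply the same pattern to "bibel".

bibelori

"bibel" ends in -l. The stems ending in -l (rufal → rufalori, nezil → nezilori) add -ori.
The other patterns: stems ending in -m change the last vowel to 'a'; stems ending in -z insert -as- after the first vowel.
So bibel → bibelori.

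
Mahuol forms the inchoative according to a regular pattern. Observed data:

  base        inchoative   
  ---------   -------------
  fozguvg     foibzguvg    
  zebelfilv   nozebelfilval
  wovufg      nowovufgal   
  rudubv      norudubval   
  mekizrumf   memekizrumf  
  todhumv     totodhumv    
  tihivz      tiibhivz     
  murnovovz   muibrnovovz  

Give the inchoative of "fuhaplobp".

"fuhaplobp" has second-to-last letter 'b'. The one such stem in the data (rudubv → norudubval) adds no- … -al around the stem, so the same rule applies.
So fuhaplobp → nofuhaplobpal.

nofuhaplobpal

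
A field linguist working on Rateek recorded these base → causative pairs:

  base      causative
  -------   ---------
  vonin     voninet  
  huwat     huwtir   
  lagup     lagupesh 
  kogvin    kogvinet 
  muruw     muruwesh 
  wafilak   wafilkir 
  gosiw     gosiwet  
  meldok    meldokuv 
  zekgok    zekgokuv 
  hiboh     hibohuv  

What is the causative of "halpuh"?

halpuhesh

zekgok and wafilak both end in -k yet inflect differently (zekgokuv, wafilkir), so the final letter is not what conditions the rule; the last vowel is.
"halpuh" has last vowel 'u'. The stems whose last vowel is 'u' (lagup → lagupesh, muruw → muruwesh) add -esh.
The other patterns: stems whose last vowel is 'o' add -uv; stems whose last vowel is 'a' delete the last vowel and add -ir; stems whose last vowel is 'i' add -et.
So halpuh → halpuhesh.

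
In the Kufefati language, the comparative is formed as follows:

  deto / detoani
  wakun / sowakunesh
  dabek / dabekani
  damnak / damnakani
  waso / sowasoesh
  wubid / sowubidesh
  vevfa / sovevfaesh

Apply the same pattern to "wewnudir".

sowewnudiresh

deto and waso both end in -o yet inflect differently (detoani, sowasoesh), so the final letter is not what conditions the rule; the first letter is.
"wewnudir" begins with w-. The stems beginning with w- (waso → sowasoesh, wubid → sowubidesh, wakun → sowakunesh) add so- … -esh around the stem.
The other pattern: stems beginning with d- add -ani.
So wewnudir → sowewnudiresh.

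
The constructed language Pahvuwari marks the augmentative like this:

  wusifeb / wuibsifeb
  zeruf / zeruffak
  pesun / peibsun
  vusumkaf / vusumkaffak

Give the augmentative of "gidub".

zeruf and pesun both have last vowel 'u' yet inflect differently (zeruffak, peibsun), so the last vowel is not what conditions the rule; the final letter is.
"gidub" ends in -b. The one such stem in the data (wusifeb → wuibsifeb) inserts -ib- after the first vowel (as does pesun), so the same rule applies.
So gidub → giibdub.

giibdub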